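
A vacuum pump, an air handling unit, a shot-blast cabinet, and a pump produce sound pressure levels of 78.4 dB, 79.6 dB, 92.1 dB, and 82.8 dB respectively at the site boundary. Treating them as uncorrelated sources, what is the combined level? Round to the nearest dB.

93 dB

Incoherent sources combine by intensity addition: L_total = 10·log₁₀(Σ 10^(L_i/10)).
Σ 10^(L/10) = 10^(78.4/10) + 10^(79.6/10) + 10^(92.1/10) + 10^(82.8/10) = 1.973e+09.
L_total = 10·log₁₀(1.973e+09) = 92.95 dB.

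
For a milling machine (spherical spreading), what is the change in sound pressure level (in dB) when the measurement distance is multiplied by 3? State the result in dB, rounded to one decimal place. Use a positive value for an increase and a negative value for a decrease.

-9.5 dB

With spherical spreading the level changes by −20·log₁₀(r₂/r₁).
ΔL = −20·log₁₀(3) = -9.54 dB.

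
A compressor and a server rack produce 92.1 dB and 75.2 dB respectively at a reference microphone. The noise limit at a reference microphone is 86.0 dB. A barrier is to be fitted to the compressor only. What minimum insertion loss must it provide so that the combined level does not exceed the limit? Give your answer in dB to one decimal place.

6.5 dB

The untreated sources together contribute 10^(75.2/10) = 3.311e+07, i.e. 75.20 dB.
The limit corresponds to 10^(86.0/10) = 3.981e+08; subtracting the fixed part leaves 3.650e+08 for the compressor, i.e. 85.62 dB.
Required insertion loss = 92.1 − 85.62 = 6.48 dB.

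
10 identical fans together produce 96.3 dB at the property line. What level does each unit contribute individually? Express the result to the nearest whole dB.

86 dB

10 equal contributions raise the level by 10·log₁₀ 10 = 10.000 dB, so each unit alone gives 96.3 − 10.000.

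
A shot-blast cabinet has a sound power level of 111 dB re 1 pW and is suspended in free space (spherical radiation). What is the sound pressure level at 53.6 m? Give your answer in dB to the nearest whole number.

65 dB

The power spreads over a sphere of area 4π·r², so L_p = L_w − 10·log₁₀(4π·r²).
4π·r² = 3.61e+04 m², 10·log₁₀ of that is 45.575 dB.
L_p = 111 − 45.575 = 65.42 dB.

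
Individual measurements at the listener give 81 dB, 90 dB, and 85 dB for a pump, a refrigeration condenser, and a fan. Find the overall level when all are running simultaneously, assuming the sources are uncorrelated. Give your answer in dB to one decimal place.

91.6 dB

Incoherent sources combine by intensity addition: L_total = 10·log₁₀(Σ 10^(L_i/10)).
Σ 10^(L/10) = 10^(81/10) + 10^(90/10) + 10^(85/10) = 1.442e+09.
L_total = 10·log₁₀(1.442e+09) = 91.59 dB.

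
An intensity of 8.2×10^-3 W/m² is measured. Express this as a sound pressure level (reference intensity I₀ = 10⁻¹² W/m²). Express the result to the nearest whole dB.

99 dB

Dividing by I₀ shifts the exponent by 12: I/I₀ = 8.2×10^9.
L = 10·(0.9138 + 9) = 99.14 dB.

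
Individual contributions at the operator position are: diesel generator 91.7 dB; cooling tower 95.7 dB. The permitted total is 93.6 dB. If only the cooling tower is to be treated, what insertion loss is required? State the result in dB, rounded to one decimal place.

The untreated sources together contribute 10^(91.7/10) = 1.479e+09, i.e. 91.70 dB.
To meet 93.6 dB overall, the treated cooling tower may contribute at most 10^(93.6/10) − 1.479e+09 = 8.118e+08, i.e. 89.09 dB.
Required insertion loss = 95.7 − 89.09 = 6.61 dB.

6.6 dB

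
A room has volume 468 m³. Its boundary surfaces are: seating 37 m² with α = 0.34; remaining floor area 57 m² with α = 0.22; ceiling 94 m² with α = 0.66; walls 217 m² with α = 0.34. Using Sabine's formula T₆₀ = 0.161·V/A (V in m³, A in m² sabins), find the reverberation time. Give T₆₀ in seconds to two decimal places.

0.47 s

Summing Sᵢαᵢ: 37·0.34 + 57·0.22 + 94·0.66 + 217·0.34 = 160.94 m².
T₆₀ = 0.161·V/A = 0.161·468/160.94 = 0.468 s.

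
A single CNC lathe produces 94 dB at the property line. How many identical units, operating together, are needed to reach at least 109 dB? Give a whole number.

32

Need L₁ + 10·log₁₀ N ≥ 109, i.e. log₁₀ N ≥ 1.50.
N ≥ 10^(15.0/10) = 31.623, so N = 32.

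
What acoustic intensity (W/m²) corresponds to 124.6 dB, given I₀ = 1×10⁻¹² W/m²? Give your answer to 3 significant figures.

I = I₀·10^(L/10) = 10⁻¹² × 10^(124.6/10) = 10^(0.460).

2.88 W/m²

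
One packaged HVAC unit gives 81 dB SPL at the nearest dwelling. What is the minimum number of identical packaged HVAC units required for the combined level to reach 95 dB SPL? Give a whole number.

26

Need L₁ + 10·log₁₀ N ≥ 95, i.e. log₁₀ N ≥ 1.40.
N ≥ 10^(14.0/10) = 25.119, so N = 26.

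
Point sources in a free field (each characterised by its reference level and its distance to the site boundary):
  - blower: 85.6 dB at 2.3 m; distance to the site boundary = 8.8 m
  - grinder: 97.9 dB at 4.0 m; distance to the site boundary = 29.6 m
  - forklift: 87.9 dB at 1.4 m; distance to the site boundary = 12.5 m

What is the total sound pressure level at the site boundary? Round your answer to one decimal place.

Apply inverse-square spreading to bring every level to the receiver, then sum 10^(L/10).
blower: 85.6 − 20·log₁₀(8.8/2.3) = 85.6 − 11.66 = 73.94 dB.
grinder: 97.9 − 20·log₁₀(29.6/4.0) = 97.9 − 17.38 = 80.52 dB.
forklift: 87.9 − 20·log₁₀(12.5/1.4) = 87.9 − 19.02 = 68.88 dB.
Σ 10^(L/10) = 1.451e+08 → L_total = 10·log₁₀(1.451e+08) = 81.62 dB.

81.6 dB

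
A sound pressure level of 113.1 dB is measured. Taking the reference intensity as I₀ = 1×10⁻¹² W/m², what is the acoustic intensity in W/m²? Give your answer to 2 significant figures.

I = I₀·10^(L/10) = 10⁻¹² × 10^(113.1/10) = 10^(-0.690).

0.20 W/m²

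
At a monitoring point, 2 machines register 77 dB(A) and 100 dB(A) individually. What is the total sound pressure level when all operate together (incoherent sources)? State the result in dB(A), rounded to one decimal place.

100.0 dB(A)

For uncorrelated sources the intensities add, so convert each level to linear form, sum, and take 10·log₁₀ of the total.
Σ 10^(L/10) = 10^(77/10) + 10^(100/10) = 1.005e+10.
L_total = 10·log₁₀(1.005e+10) = 100.02 dB(A).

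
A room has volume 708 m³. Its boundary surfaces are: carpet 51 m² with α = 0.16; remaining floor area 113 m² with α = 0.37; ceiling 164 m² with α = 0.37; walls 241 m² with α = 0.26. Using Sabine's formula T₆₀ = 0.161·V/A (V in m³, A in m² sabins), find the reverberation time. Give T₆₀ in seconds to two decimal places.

Total absorption A = 51·0.16 + 113·0.37 + 164·0.37 + 241·0.26 = 173.31 m² sabins.
T₆₀ = 0.161·V/A = 0.161·708/173.31 = 0.658 s.

0.66 s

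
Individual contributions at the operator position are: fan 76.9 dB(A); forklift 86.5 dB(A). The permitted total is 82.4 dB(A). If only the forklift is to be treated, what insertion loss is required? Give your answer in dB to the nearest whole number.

6 dB

Everything except the forklift sums to 10^(76.9/10) = 4.898e+07 in linear terms, 76.90 dB(A).
To meet 82.4 dB(A) overall, the treated forklift may contribute at most 10^(82.4/10) − 4.898e+07 = 1.248e+08, i.e. 80.96 dB(A).
Required insertion loss = 86.5 − 80.96 = 5.54 dB.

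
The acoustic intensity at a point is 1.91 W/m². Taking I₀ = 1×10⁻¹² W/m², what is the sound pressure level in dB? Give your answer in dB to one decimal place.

I/I₀ = 1.91/10⁻¹² = 1.91×10^12, and L = 10·log₁₀(I/I₀).
L = 10·(0.2810 + 12) = 122.81 dB.

122.8 dB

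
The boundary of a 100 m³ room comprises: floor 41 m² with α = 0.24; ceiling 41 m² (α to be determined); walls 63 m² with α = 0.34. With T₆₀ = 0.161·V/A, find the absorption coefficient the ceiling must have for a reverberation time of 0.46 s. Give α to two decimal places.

0.09

Required total absorption A = 0.161·100/0.46 = 35.00 m².
Absorption from the other surfaces = 41·0.24 + 63·0.34 = 31.26 m², so the ceiling must supply 3.74 m² over 41 m².
α = 3.74/41 = 0.091.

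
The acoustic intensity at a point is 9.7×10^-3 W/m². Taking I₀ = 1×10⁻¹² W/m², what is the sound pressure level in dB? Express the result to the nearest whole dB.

100 dB

I/I₀ = 9.7×10^-3/10⁻¹² = 9.7×10^9, and L = 10·log₁₀(I/I₀).
L = 10·(0.9868 + 9) = 99.87 dB.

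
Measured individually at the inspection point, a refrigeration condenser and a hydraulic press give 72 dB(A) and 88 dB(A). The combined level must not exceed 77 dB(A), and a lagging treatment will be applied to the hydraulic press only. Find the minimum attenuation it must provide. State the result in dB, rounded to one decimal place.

Everything except the hydraulic press sums to 10^(72/10) = 1.585e+07 in linear terms, 72.00 dB(A).
The limit corresponds to 10^(77/10) = 5.012e+07; subtracting the fixed part leaves 3.427e+07 for the hydraulic press, i.e. 75.35 dB(A).
So the hydraulic press must be reduced from 88 to 75.35 dB(A): IL = 12.65 dB.

12.7 dB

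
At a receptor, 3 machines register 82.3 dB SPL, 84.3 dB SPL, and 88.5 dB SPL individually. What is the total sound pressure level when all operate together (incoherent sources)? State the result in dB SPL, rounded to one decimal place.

90.6 dB SPL

For uncorrelated sources the intensities add, so convert each level to linear form, sum, and take 10·log₁₀ of the total.
Σ 10^(L/10) = 10^(82.3/10) + 10^(84.3/10) + 10^(88.5/10) = 1.147e+09.
L_total = 10·log₁₀(1.147e+09) = 90.60 dB SPL.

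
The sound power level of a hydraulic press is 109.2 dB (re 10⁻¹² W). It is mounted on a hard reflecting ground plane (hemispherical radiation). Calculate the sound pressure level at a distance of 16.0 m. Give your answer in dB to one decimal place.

77.1 dB

Free-field hemispherical radiation: L_p = L_w − 10·log₁₀(2π·r²), r = 16.0 m.
2π·r² = 1608 m², 10·log₁₀ of that is 32.064 dB.
L_p = 109.2 − 32.064 = 77.14 dB.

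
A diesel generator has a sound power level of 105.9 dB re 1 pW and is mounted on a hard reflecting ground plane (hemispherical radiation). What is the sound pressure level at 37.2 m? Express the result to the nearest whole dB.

L_p = L_w − 10·log₁₀(2π·r²) with r = 37.2 m.
2π·r² = 8695 m², 10·log₁₀ of that is 39.393 dB.
L_p = 105.9 − 39.393 = 66.51 dB.

67 dB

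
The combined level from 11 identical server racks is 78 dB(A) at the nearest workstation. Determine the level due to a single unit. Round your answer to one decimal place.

67.6 dB(A)

For N identical incoherent sources L_total = L₁ + 10·log₁₀ N, so L₁ = 78 − 10·log₁₀(11) = 78 − 10.414.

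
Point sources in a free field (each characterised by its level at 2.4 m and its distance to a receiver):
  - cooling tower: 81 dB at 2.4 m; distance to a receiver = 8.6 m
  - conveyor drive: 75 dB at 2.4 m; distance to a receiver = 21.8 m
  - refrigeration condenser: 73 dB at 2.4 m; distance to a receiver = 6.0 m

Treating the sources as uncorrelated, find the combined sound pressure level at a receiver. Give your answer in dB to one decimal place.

Propagate each source to the receiver with L = L_ref − 20·log₁₀(r/r_ref), then add intensities.
cooling tower: 81 − 20·log₁₀(8.6/2.4) = 81 − 11.09 = 69.91 dB.
conveyor drive: 75 − 20·log₁₀(21.8/2.4) = 75 − 19.16 = 55.84 dB.
refrigeration condenser: 73 − 20·log₁₀(6.0/2.4) = 73 − 7.96 = 65.04 dB.
Σ 10^(L/10) = 1.338e+07 → L_total = 10·log₁₀(1.338e+07) = 71.26 dB.

71.3 dB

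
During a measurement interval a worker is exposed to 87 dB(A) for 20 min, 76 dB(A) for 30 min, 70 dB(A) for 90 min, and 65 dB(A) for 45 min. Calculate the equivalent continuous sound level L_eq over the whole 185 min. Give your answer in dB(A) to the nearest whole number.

78 dB(A)

The energy average is taken in the linear domain: L_eq = 10·log₁₀[(Σ tᵢ·10^(Lᵢ/10))/T], T = 185 min.
Σ tᵢ·10^(Lᵢ/10) = 20·10^(87/10) + 30·10^(76/10) + 90·10^(70/10) + 45·10^(65/10) = 1.226e+10.
L_eq = 10·log₁₀(1.226e+10/185) = 78.21 dB(A).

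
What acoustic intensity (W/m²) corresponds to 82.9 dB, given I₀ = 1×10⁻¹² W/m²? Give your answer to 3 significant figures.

L = 10·log₁₀(I/I₀) ⇒ I = I₀·10^(L/10) = 10⁻¹² × 10^8.29.

0.000195 W/m²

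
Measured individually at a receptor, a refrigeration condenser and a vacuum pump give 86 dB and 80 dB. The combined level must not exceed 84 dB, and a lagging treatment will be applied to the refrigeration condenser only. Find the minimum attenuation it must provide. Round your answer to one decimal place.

The untreated sources together contribute 10^(80/10) = 1.000e+08, i.e. 80.00 dB.
To meet 84 dB overall, the treated refrigeration condenser may contribute at most 10^(84/10) − 1.000e+08 = 1.512e+08, i.e. 81.80 dB.
So the refrigeration condenser must be reduced from 86 to 81.80 dB: IL = 4.20 dB.

4.2 dB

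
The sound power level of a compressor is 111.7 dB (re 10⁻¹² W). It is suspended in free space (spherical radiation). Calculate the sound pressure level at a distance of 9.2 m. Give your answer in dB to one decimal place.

Free-field spherical radiation: L_p = L_w − 10·log₁₀(4π·r²), r = 9.2 m.
4π·r² = 1064 m², 10·log₁₀ of that is 30.268 dB.
L_p = 111.7 − 30.268 = 81.43 dB.

81.4 dB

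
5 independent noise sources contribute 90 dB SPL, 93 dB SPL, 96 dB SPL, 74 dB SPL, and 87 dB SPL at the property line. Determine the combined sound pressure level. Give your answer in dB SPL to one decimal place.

98.8 dB SPL

For uncorrelated sources the intensities add, so convert each level to linear form, sum, and take 10·log₁₀ of the total.
Σ 10^(L/10) = 10^(90/10) + 10^(93/10) + 10^(96/10) + 10^(74/10) + 10^(87/10) = 7.503e+09.
L_total = 10·log₁₀(7.503e+09) = 98.75 dB SPL.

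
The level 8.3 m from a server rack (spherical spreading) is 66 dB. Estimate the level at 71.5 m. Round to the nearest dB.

Spherical spreading from a point source gives a 20·log₁₀(r₂/r₁) drop.
L₂ = 66 − 20·log₁₀(71.5/8.3) = 66 − 18.705 = 47.30 dB.

47 dB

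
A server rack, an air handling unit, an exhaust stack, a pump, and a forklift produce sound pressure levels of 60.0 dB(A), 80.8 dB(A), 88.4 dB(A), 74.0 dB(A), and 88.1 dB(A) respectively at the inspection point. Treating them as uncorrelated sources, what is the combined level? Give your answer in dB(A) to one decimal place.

For uncorrelated sources the intensities add, so convert each level to linear form, sum, and take 10·log₁₀ of the total.
Σ 10^(L/10) = 10^(60.0/10) + 10^(80.8/10) + 10^(88.4/10) + 10^(74.0/10) + 10^(88.1/10) = 1.484e+09.
L_total = 10·log₁₀(1.484e+09) = 91.71 dB(A).

91.7 dB(A)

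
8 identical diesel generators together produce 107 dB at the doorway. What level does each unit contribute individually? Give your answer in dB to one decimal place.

98.0 dB

8 equal contributions raise the level by 10·log₁₀ 8 = 9.031 dB, so each unit alone gives 107 − 9.031.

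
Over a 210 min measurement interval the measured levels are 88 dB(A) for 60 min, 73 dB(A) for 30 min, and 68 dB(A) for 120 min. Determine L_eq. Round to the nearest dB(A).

83 dB(A)

Weight each interval's intensity by its duration and average over T = 210 min:
Σ tᵢ·10^(Lᵢ/10) = 60·10^(88/10) + 30·10^(73/10) + 120·10^(68/10) = 3.921e+10.
L_eq = 10·log₁₀(3.921e+10/210) = 82.71 dB(A).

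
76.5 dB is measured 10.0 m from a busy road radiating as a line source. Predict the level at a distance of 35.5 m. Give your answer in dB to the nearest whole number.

For a line source, L₂ = L₁ − 10·log₁₀(r₂/r₁).
L₂ = 76.5 − 10·log₁₀(35.5/10.0) = 76.5 − 5.502 = 71.00 dB.

71 dB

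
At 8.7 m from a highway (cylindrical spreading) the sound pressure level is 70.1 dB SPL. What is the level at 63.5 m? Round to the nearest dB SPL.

61 dB SPL

Cylindrical spreading from a line source gives a 10·log₁₀(r₂/r₁) drop.
L₂ = 70.1 − 10·log₁₀(63.5/8.7) = 70.1 − 8.633 = 61.47 dB SPL.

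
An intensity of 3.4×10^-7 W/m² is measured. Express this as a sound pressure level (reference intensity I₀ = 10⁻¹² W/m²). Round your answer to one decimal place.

55.3 dB

I/I₀ = 3.4×10^-7/10⁻¹² = 3.4×10^5, and L = 10·log₁₀(I/I₀).
L = 10·(0.5315 + 5) = 55.31 dB.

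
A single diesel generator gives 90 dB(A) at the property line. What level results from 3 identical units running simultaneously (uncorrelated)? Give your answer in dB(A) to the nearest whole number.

With 3 equal, uncorrelated contributions the intensity is 3× that of one unit, giving a rise of 10·log₁₀ 3.
L_total = 90 + 10·log₁₀(3) = 90 + 4.771 = 94.77 dB(A).

95 dB(A)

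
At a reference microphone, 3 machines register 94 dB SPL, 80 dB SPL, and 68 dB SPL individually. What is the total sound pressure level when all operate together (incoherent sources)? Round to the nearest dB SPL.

94 dB SPL

For uncorrelated sources the intensities add, so convert each level to linear form, sum, and take 10·log₁₀ of the total.
Σ 10^(L/10) = 10^(94/10) + 10^(80/10) + 10^(68/10) = 2.618e+09.
L_total = 10·log₁₀(2.618e+09) = 94.18 dB SPL.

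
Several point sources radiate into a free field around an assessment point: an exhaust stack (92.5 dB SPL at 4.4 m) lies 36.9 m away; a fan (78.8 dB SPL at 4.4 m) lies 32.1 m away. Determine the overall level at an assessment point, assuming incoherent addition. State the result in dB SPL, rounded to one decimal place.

74.3 dB SPL

Apply inverse-square spreading to bring every level to the receiver, then sum 10^(L/10).
exhaust stack: 92.5 − 20·log₁₀(36.9/4.4) = 92.5 − 18.47 = 74.03 dB SPL.
fan: 78.8 − 20·log₁₀(32.1/4.4) = 78.8 − 17.26 = 61.54 dB SPL.
Σ 10^(L/10) = 2.671e+07 → L_total = 10·log₁₀(2.671e+07) = 74.27 dB SPL.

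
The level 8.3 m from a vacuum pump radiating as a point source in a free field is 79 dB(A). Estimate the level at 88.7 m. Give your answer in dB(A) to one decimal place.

Spherical spreading from a point source gives a 20·log₁₀(r₂/r₁) drop.
L₂ = 79 − 20·log₁₀(88.7/8.3) = 79 − 20.577 = 58.42 dB(A).

58.4 dB(A)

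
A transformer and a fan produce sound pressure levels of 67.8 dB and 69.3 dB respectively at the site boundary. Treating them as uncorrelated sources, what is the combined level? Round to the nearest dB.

Incoherent sources combine by intensity addition: L_total = 10·log₁₀(Σ 10^(L_i/10)).
Σ 10^(L/10) = 10^(67.8/10) + 10^(69.3/10) = 1.454e+07.
L_total = 10·log₁₀(1.454e+07) = 71.62 dB.

72 dB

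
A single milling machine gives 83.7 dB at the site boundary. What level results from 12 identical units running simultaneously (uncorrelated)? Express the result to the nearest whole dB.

N identical incoherent sources raise the level by 10·log₁₀ N.
L_total = 83.7 + 10·log₁₀(12) = 83.7 + 10.792 = 94.49 dB.

94 dB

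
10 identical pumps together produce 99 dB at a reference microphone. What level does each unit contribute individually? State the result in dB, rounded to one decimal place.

89.0 dB

Dividing the total intensity by 10 lowers the level by 10·log₁₀ 10 = 10.000 dB: L₁ = 99 − 10.000.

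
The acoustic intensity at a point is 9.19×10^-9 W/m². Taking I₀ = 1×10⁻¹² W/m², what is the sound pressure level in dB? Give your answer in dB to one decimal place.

L = 10·log₁₀(I/I₀) = 10·log₁₀(9.19×10^-9/10⁻¹²) = 10·log₁₀(9.19×10^3).
L = 10·(0.9633 + 3) = 39.63 dB.

39.6 dB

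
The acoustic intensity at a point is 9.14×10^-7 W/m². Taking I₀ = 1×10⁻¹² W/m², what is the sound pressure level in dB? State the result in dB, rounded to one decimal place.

59.6 dB

I/I₀ = 9.14×10^-7/10⁻¹² = 9.14×10^5, and L = 10·log₁₀(I/I₀).
L = 10·(0.9609 + 5) = 59.61 dB.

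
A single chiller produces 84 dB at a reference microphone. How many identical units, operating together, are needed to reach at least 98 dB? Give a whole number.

Need L₁ + 10·log₁₀ N ≥ 98, i.e. log₁₀ N ≥ 1.40.
N ≥ 10^(14.0/10) = 25.119, so N = 26.

26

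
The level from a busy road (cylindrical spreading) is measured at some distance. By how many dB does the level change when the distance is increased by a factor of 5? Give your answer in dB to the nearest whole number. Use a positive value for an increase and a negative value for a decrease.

Line-source spreading: ΔL = −10·log₁₀(r₂/r₁).
ΔL = −10·log₁₀(5) = -6.99 dB.

-7 dB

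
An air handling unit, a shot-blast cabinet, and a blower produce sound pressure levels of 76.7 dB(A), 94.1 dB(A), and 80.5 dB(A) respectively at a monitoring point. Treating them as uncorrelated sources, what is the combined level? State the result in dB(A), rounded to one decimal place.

94.4 dB(A)

Incoherent sources combine by intensity addition: L_total = 10·log₁₀(Σ 10^(L_i/10)).
Σ 10^(L/10) = 10^(76.7/10) + 10^(94.1/10) + 10^(80.5/10) = 2.729e+09.
L_total = 10·log₁₀(2.729e+09) = 94.36 dB(A).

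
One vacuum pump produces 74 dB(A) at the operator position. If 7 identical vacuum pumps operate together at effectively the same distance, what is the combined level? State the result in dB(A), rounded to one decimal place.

82.5 dB(A)

L_total = L₁ + 10·log₁₀ N for N identical incoherent sources.
L_total = 74 + 10·log₁₀(7) = 74 + 8.451 = 82.45 dB(A).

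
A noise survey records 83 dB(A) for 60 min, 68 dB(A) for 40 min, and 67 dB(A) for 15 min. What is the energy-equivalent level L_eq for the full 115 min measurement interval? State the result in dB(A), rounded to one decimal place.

80.3 dB(A)

L_eq = 10·log₁₀[(1/T)·Σ tᵢ·10^(Lᵢ/10)] with T = 115 min.
Σ tᵢ·10^(Lᵢ/10) = 60·10^(83/10) + 40·10^(68/10) + 15·10^(67/10) = 1.230e+10.
L_eq = 10·log₁₀(1.230e+10/115) = 80.29 dB(A).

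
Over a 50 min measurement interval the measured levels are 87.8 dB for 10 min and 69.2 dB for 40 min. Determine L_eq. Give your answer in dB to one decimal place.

81.0 dB

L_eq = 10·log₁₀[(1/T)·Σ tᵢ·10^(Lᵢ/10)] with T = 50 min.
Σ tᵢ·10^(Lᵢ/10) = 10·10^(87.8/10) + 40·10^(69.2/10) = 6.358e+09.
L_eq = 10·log₁₀(6.358e+09/50) = 81.04 dB.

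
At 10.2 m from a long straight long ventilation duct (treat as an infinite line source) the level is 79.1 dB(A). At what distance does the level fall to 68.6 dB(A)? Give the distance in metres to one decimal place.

For a line source L₁ − L₂ = 10·log₁₀(r₂/r₁), so r₂ = r₁·10^((L₁−L₂)/10).
r₂ = 10.2·10^((79.1−68.6)/10) = 10.2·10^(10.5/10) = 114.45 m.

114.4 m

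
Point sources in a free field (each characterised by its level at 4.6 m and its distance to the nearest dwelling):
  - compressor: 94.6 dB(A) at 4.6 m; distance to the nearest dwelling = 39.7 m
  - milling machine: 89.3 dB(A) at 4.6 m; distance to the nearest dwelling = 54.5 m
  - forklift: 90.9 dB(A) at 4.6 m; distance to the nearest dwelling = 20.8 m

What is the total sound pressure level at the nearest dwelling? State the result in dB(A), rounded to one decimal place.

80.2 dB(A)

First find each source's level at the receiver (point-source: −20·log₁₀(r/r_ref)), then combine on an intensity basis.
compressor: 94.6 − 20·log₁₀(39.7/4.6) = 94.6 − 18.72 = 75.88 dB(A).
milling machine: 89.3 − 20·log₁₀(54.5/4.6) = 89.3 − 21.47 = 67.83 dB(A).
forklift: 90.9 − 20·log₁₀(20.8/4.6) = 90.9 − 13.11 = 77.79 dB(A).
Σ 10^(L/10) = 1.050e+08 → L_total = 10·log₁₀(1.050e+08) = 80.21 dB(A).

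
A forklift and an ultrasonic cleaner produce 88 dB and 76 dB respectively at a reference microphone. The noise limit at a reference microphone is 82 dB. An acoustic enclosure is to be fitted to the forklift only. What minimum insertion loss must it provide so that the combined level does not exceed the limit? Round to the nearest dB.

7 dB

Fixed contribution from the other source: Σ 10^(L/10) = 10^(76/10) = 3.981e+07 (76.00 dB).
The limit corresponds to 10^(82/10) = 1.585e+08; subtracting the fixed part leaves 1.187e+08 for the forklift, i.e. 80.74 dB.
So the forklift must be reduced from 88 to 80.74 dB: IL = 7.26 dB.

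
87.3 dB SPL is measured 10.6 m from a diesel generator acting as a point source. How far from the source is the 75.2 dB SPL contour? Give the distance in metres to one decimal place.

For a point source L₁ − L₂ = 20·log₁₀(r₂/r₁), so r₂ = r₁·10^((L₁−L₂)/20).
r₂ = 10.6·10^((87.3−75.2)/20) = 10.6·10^(12.1/20) = 42.69 m.

42.7 m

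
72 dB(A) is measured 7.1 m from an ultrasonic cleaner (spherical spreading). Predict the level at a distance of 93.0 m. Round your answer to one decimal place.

Point-source attenuation: ΔL = 20·log₁₀(r₂/r₁) = 20·log₁₀(93.0/7.1) = 22.344 dB.
L₂ = 72 − 20·log₁₀(93.0/7.1) = 72 − 22.344 = 49.66 dB(A).

49.7 dB(A)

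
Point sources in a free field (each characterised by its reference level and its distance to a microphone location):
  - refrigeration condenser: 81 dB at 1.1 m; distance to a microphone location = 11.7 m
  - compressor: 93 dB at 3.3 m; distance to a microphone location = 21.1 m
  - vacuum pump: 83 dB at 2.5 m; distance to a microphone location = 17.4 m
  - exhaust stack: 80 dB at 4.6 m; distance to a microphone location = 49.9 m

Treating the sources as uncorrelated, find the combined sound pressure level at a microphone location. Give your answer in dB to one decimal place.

77.4 dB

Propagate each source to the receiver with L = L_ref − 20·log₁₀(r/r_ref), then add intensities.
refrigeration condenser: 81 − 20·log₁₀(11.7/1.1) = 81 − 20.54 = 60.46 dB.
compressor: 93 − 20·log₁₀(21.1/3.3) = 93 − 16.12 = 76.88 dB.
vacuum pump: 83 − 20·log₁₀(17.4/2.5) = 83 − 16.85 = 66.15 dB.
exhaust stack: 80 − 20·log₁₀(49.9/4.6) = 80 − 20.71 = 59.29 dB.
Σ 10^(L/10) = 5.489e+07 → L_total = 10·log₁₀(5.489e+07) = 77.39 dB.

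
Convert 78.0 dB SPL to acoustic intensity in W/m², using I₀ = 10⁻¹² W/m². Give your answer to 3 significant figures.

6.31e-05 W/m²

I/I₀ = 10^(78.0/10) = 6.31e+07, so I = 6.31e+07 × 10⁻¹² W/m².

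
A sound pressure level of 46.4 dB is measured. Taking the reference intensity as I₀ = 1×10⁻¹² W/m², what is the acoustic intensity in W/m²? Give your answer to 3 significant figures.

4.37e-08 W/m²

I = I₀·10^(L/10) = 10⁻¹² × 10^(46.4/10) = 10^(-7.360).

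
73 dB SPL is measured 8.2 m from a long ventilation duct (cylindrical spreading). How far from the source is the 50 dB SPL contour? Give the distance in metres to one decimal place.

1636.1 m

For a line source L₁ − L₂ = 10·log₁₀(r₂/r₁), so r₂ = r₁·10^((L₁−L₂)/10).
r₂ = 8.2·10^((73−50)/10) = 8.2·10^(23.0/10) = 1636.12 m.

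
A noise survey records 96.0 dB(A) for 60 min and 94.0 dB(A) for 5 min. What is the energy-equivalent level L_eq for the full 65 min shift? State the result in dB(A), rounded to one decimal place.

95.9 dB(A)

The energy average is taken in the linear domain: L_eq = 10·log₁₀[(Σ tᵢ·10^(Lᵢ/10))/T], T = 65 min.
Σ tᵢ·10^(Lᵢ/10) = 60·10^(96.0/10) + 5·10^(94.0/10) = 2.514e+11.
L_eq = 10·log₁₀(2.514e+11/65) = 95.87 dB(A).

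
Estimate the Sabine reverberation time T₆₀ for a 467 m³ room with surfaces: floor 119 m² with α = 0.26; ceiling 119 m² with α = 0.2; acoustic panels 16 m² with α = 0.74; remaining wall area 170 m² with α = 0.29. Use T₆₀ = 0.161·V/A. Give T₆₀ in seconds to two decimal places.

Summing Sᵢαᵢ: 119·0.26 + 119·0.2 + 16·0.74 + 170·0.29 = 115.88 m².
T₆₀ = 0.161 × 467 / 115.88 = 0.649 s.

0.65 s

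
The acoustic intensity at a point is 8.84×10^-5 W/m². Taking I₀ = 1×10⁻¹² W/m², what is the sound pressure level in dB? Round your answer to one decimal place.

I/I₀ = 8.84×10^-5/10⁻¹² = 8.84×10^7, and L = 10·log₁₀(I/I₀).
L = 10·(0.9465 + 7) = 79.46 dB.

79.5 dB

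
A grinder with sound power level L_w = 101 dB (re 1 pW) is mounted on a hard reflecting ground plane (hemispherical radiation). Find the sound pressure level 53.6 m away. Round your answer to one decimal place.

58.4 dB

L_p = L_w − 10·log₁₀(2π·r²) with r = 53.6 m.
2π·r² = 1.805e+04 m², 10·log₁₀ of that is 42.565 dB.
L_p = 101 − 42.565 = 58.43 dB.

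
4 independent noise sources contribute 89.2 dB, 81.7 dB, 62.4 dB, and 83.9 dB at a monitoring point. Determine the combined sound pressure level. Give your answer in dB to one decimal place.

For uncorrelated sources the intensities add, so convert each level to linear form, sum, and take 10·log₁₀ of the total.
Σ 10^(L/10) = 10^(89.2/10) + 10^(81.7/10) + 10^(62.4/10) + 10^(83.9/10) = 1.227e+09.
L_total = 10·log₁₀(1.227e+09) = 90.89 dB.

90.9 dB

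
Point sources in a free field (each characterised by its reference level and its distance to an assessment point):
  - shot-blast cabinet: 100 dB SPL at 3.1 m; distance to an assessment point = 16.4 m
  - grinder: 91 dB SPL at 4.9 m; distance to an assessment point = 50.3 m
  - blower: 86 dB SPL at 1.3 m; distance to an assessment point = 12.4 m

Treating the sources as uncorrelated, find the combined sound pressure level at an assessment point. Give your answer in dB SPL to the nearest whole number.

Propagate each source to the receiver with L = L_ref − 20·log₁₀(r/r_ref), then add intensities.
shot-blast cabinet: 100 − 20·log₁₀(16.4/3.1) = 100 − 14.47 = 85.53 dB SPL.
grinder: 91 − 20·log₁₀(50.3/4.9) = 91 − 20.23 = 70.77 dB SPL.
blower: 86 − 20·log₁₀(12.4/1.3) = 86 − 19.59 = 66.41 dB SPL.
Σ 10^(L/10) = 3.736e+08 → L_total = 10·log₁₀(3.736e+08) = 85.72 dB SPL.

86 dB SPL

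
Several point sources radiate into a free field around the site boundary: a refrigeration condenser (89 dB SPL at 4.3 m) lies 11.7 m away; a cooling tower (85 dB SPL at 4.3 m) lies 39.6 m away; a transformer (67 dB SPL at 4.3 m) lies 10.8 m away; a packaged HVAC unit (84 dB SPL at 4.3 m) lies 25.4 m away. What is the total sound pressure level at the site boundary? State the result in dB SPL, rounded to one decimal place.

80.8 dB SPL

First find each source's level at the receiver (point-source: −20·log₁₀(r/r_ref)), then combine on an intensity basis.
refrigeration condenser: 89 − 20·log₁₀(11.7/4.3) = 89 − 8.69 = 80.31 dB SPL.
cooling tower: 85 − 20·log₁₀(39.6/4.3) = 85 − 19.28 = 65.72 dB SPL.
transformer: 67 − 20·log₁₀(10.8/4.3) = 67 − 8.00 = 59.00 dB SPL.
packaged HVAC unit: 84 − 20·log₁₀(25.4/4.3) = 84 − 15.43 = 68.57 dB SPL.
Σ 10^(L/10) = 1.190e+08 → L_total = 10·log₁₀(1.190e+08) = 80.76 dB SPL.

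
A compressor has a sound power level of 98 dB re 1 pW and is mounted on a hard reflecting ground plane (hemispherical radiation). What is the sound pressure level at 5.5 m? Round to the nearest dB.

The power spreads over a hemisphere of area 2π·r², so L_p = L_w − 10·log₁₀(2π·r²).
2π·r² = 190.1 m², 10·log₁₀ of that is 22.789 dB.
L_p = 98 − 22.789 = 75.21 dB.

75 dB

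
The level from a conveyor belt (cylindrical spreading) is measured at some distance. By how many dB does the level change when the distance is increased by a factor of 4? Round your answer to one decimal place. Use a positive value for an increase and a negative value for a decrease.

-6.0 dB

With cylindrical spreading the level changes by −10·log₁₀(r₂/r₁).
ΔL = −10·log₁₀(4) = -6.02 dB.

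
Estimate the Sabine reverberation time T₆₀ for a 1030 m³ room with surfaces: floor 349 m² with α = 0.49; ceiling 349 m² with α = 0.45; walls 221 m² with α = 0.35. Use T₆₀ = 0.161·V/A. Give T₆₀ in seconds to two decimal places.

0.41 s

A = Σ Sᵢαᵢ = 349·0.49 + 349·0.45 + 221·0.35 = 405.41 m².
T₆₀ = 0.161 × 1030 / 405.41 = 0.409 s.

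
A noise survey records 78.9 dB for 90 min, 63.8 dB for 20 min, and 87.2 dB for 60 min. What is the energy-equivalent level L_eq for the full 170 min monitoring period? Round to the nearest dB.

84 dB

L_eq = 10·log₁₀[(1/T)·Σ tᵢ·10^(Lᵢ/10)] with T = 170 min.
Σ tᵢ·10^(Lᵢ/10) = 90·10^(78.9/10) + 20·10^(63.8/10) + 60·10^(87.2/10) = 3.852e+10.
L_eq = 10·log₁₀(3.852e+10/170) = 83.55 dB.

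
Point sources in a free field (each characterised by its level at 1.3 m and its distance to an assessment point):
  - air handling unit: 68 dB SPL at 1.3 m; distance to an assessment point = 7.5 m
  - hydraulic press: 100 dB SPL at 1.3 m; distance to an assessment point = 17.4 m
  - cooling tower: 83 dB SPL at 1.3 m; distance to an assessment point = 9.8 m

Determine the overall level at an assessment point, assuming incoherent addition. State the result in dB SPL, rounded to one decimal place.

77.7 dB SPL

Apply inverse-square spreading to bring every level to the receiver, then sum 10^(L/10).
air handling unit: 68 − 20·log₁₀(7.5/1.3) = 68 − 15.22 = 52.78 dB SPL.
hydraulic press: 100 − 20·log₁₀(17.4/1.3) = 100 − 22.53 = 77.47 dB SPL.
cooling tower: 83 − 20·log₁₀(9.8/1.3) = 83 − 17.55 = 65.45 dB SPL.
Σ 10^(L/10) = 5.952e+07 → L_total = 10·log₁₀(5.952e+07) = 77.75 dB SPL.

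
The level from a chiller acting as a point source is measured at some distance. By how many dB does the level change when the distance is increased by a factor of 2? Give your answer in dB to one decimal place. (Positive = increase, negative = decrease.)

A point source loses 6 dB per doubling of distance; generally ΔL = −20·log₁₀(r₂/r₁).
ΔL = −20·log₁₀(2) = -6.02 dB.

-6.0 dB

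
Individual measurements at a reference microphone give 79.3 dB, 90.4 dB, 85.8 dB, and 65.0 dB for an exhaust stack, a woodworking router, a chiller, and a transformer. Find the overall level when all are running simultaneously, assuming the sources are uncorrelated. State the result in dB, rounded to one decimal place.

91.9 dB

Incoherent sources combine by intensity addition: L_total = 10·log₁₀(Σ 10^(L_i/10)).
Σ 10^(L/10) = 10^(79.3/10) + 10^(90.4/10) + 10^(85.8/10) + 10^(65.0/10) = 1.565e+09.
L_total = 10·log₁₀(1.565e+09) = 91.94 dB.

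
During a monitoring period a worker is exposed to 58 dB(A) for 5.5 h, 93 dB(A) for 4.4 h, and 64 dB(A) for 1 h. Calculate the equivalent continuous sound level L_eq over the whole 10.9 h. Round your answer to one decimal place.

89.1 dB(A)

The energy average is taken in the linear domain: L_eq = 10·log₁₀[(Σ tᵢ·10^(Lᵢ/10))/T], T = 10.9 h.
Σ tᵢ·10^(Lᵢ/10) = 5.5·10^(58/10) + 4.4·10^(93/10) + 1·10^(64/10) = 8.785e+09.
L_eq = 10·log₁₀(8.785e+09/10.9) = 89.06 dB(A).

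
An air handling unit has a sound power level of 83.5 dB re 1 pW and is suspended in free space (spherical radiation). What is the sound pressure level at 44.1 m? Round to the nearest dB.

Free-field spherical radiation: L_p = L_w − 10·log₁₀(4π·r²), r = 44.1 m.
4π·r² = 2.444e+04 m², 10·log₁₀ of that is 43.881 dB.
L_p = 83.5 − 43.881 = 39.62 dB.

40 dB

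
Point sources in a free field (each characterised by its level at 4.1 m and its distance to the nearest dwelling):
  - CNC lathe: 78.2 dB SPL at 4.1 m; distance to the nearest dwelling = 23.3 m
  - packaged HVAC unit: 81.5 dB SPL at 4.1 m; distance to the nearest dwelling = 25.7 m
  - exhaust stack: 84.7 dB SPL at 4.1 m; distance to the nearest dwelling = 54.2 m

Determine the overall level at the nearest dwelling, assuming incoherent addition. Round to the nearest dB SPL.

Propagate each source to the receiver with L = L_ref − 20·log₁₀(r/r_ref), then add intensities.
CNC lathe: 78.2 − 20·log₁₀(23.3/4.1) = 78.2 − 15.09 = 63.11 dB SPL.
packaged HVAC unit: 81.5 − 20·log₁₀(25.7/4.1) = 81.5 − 15.94 = 65.56 dB SPL.
exhaust stack: 84.7 − 20·log₁₀(54.2/4.1) = 84.7 − 22.42 = 62.28 dB SPL.
Σ 10^(L/10) = 7.330e+06 → L_total = 10·log₁₀(7.330e+06) = 68.65 dB SPL.

69 dB SPL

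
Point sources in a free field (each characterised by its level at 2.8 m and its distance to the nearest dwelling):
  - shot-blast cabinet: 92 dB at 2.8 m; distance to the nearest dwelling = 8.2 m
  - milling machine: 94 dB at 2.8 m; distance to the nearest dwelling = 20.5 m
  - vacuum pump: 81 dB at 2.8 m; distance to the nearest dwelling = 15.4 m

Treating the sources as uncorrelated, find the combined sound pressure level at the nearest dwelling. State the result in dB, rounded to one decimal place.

83.7 dB

Propagate each source to the receiver with L = L_ref − 20·log₁₀(r/r_ref), then add intensities.
shot-blast cabinet: 92 − 20·log₁₀(8.2/2.8) = 92 − 9.33 = 82.67 dB.
milling machine: 94 − 20·log₁₀(20.5/2.8) = 94 − 17.29 = 76.71 dB.
vacuum pump: 81 − 20·log₁₀(15.4/2.8) = 81 − 14.81 = 66.19 dB.
Σ 10^(L/10) = 2.358e+08 → L_total = 10·log₁₀(2.358e+08) = 83.73 dB.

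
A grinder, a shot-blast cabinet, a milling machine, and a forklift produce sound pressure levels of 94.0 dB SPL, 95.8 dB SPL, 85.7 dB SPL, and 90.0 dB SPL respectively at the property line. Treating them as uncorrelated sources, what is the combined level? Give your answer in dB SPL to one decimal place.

98.9 dB SPL

Incoherent sources combine by intensity addition: L_total = 10·log₁₀(Σ 10^(L_i/10)).
Σ 10^(L/10) = 10^(94.0/10) + 10^(95.8/10) + 10^(85.7/10) + 10^(90.0/10) = 7.685e+09.
L_total = 10·log₁₀(7.685e+09) = 98.86 dB SPL.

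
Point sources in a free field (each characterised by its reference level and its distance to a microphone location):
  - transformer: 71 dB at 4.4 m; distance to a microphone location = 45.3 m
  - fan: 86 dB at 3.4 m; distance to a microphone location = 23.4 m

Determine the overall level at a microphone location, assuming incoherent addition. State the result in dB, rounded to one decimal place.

First find each source's level at the receiver (point-source: −20·log₁₀(r/r_ref)), then combine on an intensity basis.
transformer: 71 − 20·log₁₀(45.3/4.4) = 71 − 20.25 = 50.75 dB.
fan: 86 − 20·log₁₀(23.4/3.4) = 86 − 16.75 = 69.25 dB.
Σ 10^(L/10) = 8.524e+06 → L_total = 10·log₁₀(8.524e+06) = 69.31 dB.

69.3 dB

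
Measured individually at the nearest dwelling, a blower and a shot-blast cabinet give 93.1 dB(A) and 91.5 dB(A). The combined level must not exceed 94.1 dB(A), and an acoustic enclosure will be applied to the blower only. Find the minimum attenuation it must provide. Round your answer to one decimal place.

Everything except the blower sums to 10^(91.5/10) = 1.413e+09 in linear terms, 91.50 dB(A).
The limit corresponds to 10^(94.1/10) = 2.570e+09; subtracting the fixed part leaves 1.158e+09 for the blower, i.e. 90.64 dB(A).
So the blower must be reduced from 93.1 to 90.64 dB(A): IL = 2.46 dB.

2.5 dB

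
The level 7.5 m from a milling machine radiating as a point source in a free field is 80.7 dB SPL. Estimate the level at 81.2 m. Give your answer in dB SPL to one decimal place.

60.0 dB SPL

Point-source attenuation: ΔL = 20·log₁₀(r₂/r₁) = 20·log₁₀(81.2/7.5) = 20.690 dB.
L₂ = 80.7 − 20·log₁₀(81.2/7.5) = 80.7 − 20.690 = 60.01 dB SPL.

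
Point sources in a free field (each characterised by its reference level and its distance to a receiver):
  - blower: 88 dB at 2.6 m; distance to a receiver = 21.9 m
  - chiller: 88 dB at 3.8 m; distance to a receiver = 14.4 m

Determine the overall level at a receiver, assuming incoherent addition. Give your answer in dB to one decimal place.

77.2 dB

Propagate each source to the receiver with L = L_ref − 20·log₁₀(r/r_ref), then add intensities.
blower: 88 − 20·log₁₀(21.9/2.6) = 88 − 18.51 = 69.49 dB.
chiller: 88 − 20·log₁₀(14.4/3.8) = 88 − 11.57 = 76.43 dB.
Σ 10^(L/10) = 5.283e+07 → L_total = 10·log₁₀(5.283e+07) = 77.23 dB.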